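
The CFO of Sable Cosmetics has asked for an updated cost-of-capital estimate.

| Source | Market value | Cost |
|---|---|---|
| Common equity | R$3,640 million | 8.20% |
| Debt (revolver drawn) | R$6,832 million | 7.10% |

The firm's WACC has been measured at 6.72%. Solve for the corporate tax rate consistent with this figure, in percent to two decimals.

Total capital V = 3640 + 6832 = 10472.
Equity weight = 3640/10472 = 0.3476.
Revolver drawn weight = 6832/10472 = 0.6524.
Equity contribution = 0.3476 × 8.2% = 2.8503%.
Debt contribution must be 6.72% − 2.8503% = 3.8697%.
0.6524 × 7.1% × (1 − T) = 3.8697%  ⇒  (1 − T) = 0.8354.
T = 16.4581%.

16.46%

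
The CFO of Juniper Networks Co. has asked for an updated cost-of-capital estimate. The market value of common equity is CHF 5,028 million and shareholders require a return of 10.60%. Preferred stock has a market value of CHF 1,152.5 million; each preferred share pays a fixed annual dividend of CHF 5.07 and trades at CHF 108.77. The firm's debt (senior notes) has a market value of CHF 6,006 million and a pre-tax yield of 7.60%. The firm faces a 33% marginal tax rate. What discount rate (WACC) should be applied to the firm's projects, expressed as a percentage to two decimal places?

7.32%

Cost of preferred: Rp = 5.07 / 108.77 = 4.6612%.
Total capital V = 5028 + 1152.5 + 6006 = 12186.5.
Equity: weight = 5028/12186.5 = 0.4126; cost = 10.6%.
Preferred: weight = 1152.5/12186.5 = 0.0946; cost = 4.6612%.
Senior notes: weight = 6006/12186.5 = 0.4928; after-tax cost = 7.6% × (1 − 33%) = 5.0920%.
WACC = 0.4126 × 10.6000% + 0.0946 × 4.6612% + 0.4928 × 5.0920% = 7.3238%.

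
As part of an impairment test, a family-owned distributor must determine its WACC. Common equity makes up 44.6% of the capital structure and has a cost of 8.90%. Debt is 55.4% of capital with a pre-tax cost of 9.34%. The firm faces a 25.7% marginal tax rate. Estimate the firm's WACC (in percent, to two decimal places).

7.81%

After-tax cost of debt = 9.34% × (1 − 25.7%) = 6.9396%.
WACC = 0.446 × 8.9000% + 0.554 × 6.9396% = 7.8139%.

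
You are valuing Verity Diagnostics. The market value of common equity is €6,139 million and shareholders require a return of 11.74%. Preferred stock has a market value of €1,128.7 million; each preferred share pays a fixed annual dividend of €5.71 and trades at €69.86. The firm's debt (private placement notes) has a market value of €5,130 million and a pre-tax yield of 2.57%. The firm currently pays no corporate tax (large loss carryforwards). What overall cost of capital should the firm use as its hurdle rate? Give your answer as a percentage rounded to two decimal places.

7.62%

Cost of preferred: Rp = 5.71 / 69.86 = 8.1735%.
Total capital V = 6139 + 1128.7 + 5130 = 12397.7.
Equity: weight = 6139/12397.7 = 0.4952; cost = 11.74%.
Preferred: weight = 1128.7/12397.7 = 0.0910; cost = 8.1735%.
Private placement notes: weight = 5130/12397.7 = 0.4138; after-tax cost = 2.57% × (1 − 0%) = 2.5700%.
WACC = 0.4952 × 11.7400% + 0.0910 × 8.1735% + 0.4138 × 2.5700% = 7.6209%.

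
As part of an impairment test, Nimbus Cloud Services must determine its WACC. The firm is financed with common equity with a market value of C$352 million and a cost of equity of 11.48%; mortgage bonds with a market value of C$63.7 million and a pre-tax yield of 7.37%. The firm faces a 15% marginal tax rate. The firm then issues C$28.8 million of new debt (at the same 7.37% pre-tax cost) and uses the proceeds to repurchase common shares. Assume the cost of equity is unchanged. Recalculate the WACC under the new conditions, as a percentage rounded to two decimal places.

10.32%

After the change:
Total capital V = 323.2 + 92.5 = 415.7.
Equity: weight = 323.2/415.7 = 0.7775; cost = 11.48%.
Mortgage bonds: weight = 92.5/415.7 = 0.2225; after-tax cost = 7.37% × (1 − 15%) = 6.2645%.
WACC = 0.7775 × 11.4800% + 0.2225 × 6.2645% = 10.3195%.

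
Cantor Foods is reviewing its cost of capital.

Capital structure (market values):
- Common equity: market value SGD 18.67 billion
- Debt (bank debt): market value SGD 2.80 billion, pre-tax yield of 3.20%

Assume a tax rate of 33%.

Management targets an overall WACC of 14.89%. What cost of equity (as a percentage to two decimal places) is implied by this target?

16.80%

Total capital V = 18.67 + 2.8 = 21.47.
Equity weight = 18.67/21.47 = 0.8696.
Bank debt weight = 2.8/21.47 = 0.1304.
Debt contribution = 0.1304 × 3.2% × (1 − 33%) = 0.2796%.
Required equity contribution = 14.89% − 0.2796% = 14.6104%.
Re = 14.6104% / 0.8696 = 16.8016%.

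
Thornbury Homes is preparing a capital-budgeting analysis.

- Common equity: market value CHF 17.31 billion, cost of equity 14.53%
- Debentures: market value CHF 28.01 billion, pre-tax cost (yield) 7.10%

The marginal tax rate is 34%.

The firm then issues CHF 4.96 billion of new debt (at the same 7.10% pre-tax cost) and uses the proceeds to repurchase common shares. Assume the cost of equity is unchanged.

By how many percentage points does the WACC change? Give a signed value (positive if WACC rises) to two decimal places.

Current WACC:
Total capital V = 17.31 + 28.01 = 45.32.
Equity: weight = 17.31/45.32 = 0.3820; cost = 14.53%.
Debentures: weight = 28.01/45.32 = 0.6180; after-tax cost = 7.1% × (1 − 34%) = 4.6860%.
WACC = 0.3820 × 14.5300% + 0.6180 × 4.6860% = 8.4459%.
After the change:
Total capital V = 12.35 + 32.97 = 45.32.
Equity: weight = 12.35/45.32 = 0.2725; cost = 14.53%.
Debentures: weight = 32.97/45.32 = 0.7275; after-tax cost = 7.1% × (1 − 34%) = 4.6860%.
WACC = 0.2725 × 14.5300% + 0.7275 × 4.6860% = 7.3686%.
Change in WACC = 7.3686% − 8.4459% = -1.0774 pp.

-1.08 pp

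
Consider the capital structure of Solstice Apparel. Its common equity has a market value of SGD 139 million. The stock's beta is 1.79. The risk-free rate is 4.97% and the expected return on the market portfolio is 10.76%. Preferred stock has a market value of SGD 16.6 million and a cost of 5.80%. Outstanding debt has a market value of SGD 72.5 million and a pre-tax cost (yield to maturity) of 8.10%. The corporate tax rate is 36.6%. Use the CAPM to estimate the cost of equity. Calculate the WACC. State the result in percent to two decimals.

11.40%

Market risk premium = 10.76% − 4.97% = 5.79%.
Cost of equity via CAPM: Re = 4.97% + 1.79 × 5.79% = 15.3341%.
Total capital V = 139 + 16.6 + 72.5 = 228.1.
Equity: weight = 139/228.1 = 0.6094; cost = 15.3341%.
Preferred: weight = 16.6/228.1 = 0.0728; cost = 5.8%.
Debt: weight = 72.5/228.1 = 0.3178; after-tax cost = 8.1% × (1 − 36.6%) = 5.1354%.
WACC = 0.6094 × 15.3341% + 0.0728 × 5.8000% + 0.3178 × 5.1354% = 11.3987%.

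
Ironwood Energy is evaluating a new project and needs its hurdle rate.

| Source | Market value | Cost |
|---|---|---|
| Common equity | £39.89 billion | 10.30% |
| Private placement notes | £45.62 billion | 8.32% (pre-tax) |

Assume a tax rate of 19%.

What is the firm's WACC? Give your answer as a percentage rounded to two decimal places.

8.40%

Total capital V = 39.89 + 45.62 = 85.51.
Equity: weight = 39.89/85.51 = 0.4665; cost = 10.3%.
Private placement notes: weight = 45.62/85.51 = 0.5335; after-tax cost = 8.32% × (1 − 19%) = 6.7392%.
WACC = 0.4665 × 10.3000% + 0.5335 × 6.7392% = 8.4003%.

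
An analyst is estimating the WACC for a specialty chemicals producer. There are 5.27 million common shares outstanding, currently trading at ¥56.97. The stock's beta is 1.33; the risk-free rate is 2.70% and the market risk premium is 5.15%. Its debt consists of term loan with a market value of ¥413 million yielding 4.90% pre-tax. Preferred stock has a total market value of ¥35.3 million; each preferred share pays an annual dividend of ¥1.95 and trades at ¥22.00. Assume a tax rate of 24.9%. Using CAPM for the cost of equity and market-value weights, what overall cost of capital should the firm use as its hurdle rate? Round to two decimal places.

Cost of equity via CAPM: Re = 2.7% + 1.33 × 5.15% = 9.5495%.
Cost of preferred: Rp = 1.95 / 22.0 = 8.8636%.
Market value of equity E = 56.97 × 5.27m = 300.2319m.
Total capital V = 300.2319 + 35.3 + 413 = 748.5319.
Equity: weight = 300.2319/748.5319 = 0.4011; cost = 9.5495%.
Preferred: weight = 35.3/748.5319 = 0.0472; cost = 8.8636%.
Term loan: weight = 413/748.5319 = 0.5517; after-tax cost = 4.9% × (1 − 24.9%) = 3.6799%.
WACC = 0.4011 × 9.5495% + 0.0472 × 8.8636% + 0.5517 × 3.6799% = 6.2786%.

6.28%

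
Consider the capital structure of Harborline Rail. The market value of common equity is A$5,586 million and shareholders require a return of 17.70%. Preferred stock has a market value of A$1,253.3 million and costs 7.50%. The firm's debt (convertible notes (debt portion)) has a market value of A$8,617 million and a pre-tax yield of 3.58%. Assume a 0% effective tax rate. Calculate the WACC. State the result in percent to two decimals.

9.00%

Total capital V = 5586 + 1253.3 + 8617 = 15456.3.
Equity: weight = 5586/15456.3 = 0.3614; cost = 17.7%.
Preferred: weight = 1253.3/15456.3 = 0.0811; cost = 7.5%.
Convertible notes (debt portion): weight = 8617/15456.3 = 0.5575; after-tax cost = 3.58% × (1 − 0%) = 3.5800%.
WACC = 0.3614 × 17.7000% + 0.0811 × 7.5000% + 0.5575 × 3.5800% = 9.0009%.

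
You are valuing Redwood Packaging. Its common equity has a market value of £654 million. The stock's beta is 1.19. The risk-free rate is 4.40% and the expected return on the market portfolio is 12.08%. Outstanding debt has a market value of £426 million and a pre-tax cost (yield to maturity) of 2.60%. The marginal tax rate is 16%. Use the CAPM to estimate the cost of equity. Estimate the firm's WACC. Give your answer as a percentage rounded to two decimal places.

9.06%

Market risk premium = 12.08% − 4.4% = 7.68%.
Cost of equity via CAPM: Re = 4.4% + 1.19 × 7.68% = 13.5392%.
Total capital V = 654 + 426 = 1080.
Equity: weight = 654/1080 = 0.6056; cost = 13.5392%.
Debt: weight = 426/1080 = 0.3944; after-tax cost = 2.6% × (1 − 16%) = 2.1840%.
WACC = 0.6056 × 13.5392% + 0.3944 × 2.1840% = 9.0602%.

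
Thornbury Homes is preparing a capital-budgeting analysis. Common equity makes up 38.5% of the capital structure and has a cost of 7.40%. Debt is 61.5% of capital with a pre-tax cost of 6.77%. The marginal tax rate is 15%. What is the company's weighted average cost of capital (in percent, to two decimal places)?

6.39%

After-tax cost of debt = 6.77% × (1 − 15%) = 5.7545%.
WACC = 0.385 × 7.4000% + 0.615 × 5.7545% = 6.3880%.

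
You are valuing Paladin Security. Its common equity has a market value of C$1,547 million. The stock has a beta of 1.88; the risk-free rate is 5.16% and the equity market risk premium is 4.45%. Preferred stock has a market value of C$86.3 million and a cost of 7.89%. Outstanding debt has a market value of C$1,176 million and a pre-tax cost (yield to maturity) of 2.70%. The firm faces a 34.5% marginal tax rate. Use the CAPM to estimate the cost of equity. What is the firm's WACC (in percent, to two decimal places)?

Cost of equity via CAPM: Re = 5.16% + 1.88 × 4.45% = 13.5260%.
Total capital V = 1547 + 86.3 + 1176 = 2809.3.
Equity: weight = 1547/2809.3 = 0.5507; cost = 13.526%.
Preferred: weight = 86.3/2809.3 = 0.0307; cost = 7.89%.
Debt: weight = 1176/2809.3 = 0.4186; after-tax cost = 2.7% × (1 − 34.5%) = 1.7685%.
WACC = 0.5507 × 13.5260% + 0.0307 × 7.8900% + 0.4186 × 1.7685% = 8.4311%.

8.43%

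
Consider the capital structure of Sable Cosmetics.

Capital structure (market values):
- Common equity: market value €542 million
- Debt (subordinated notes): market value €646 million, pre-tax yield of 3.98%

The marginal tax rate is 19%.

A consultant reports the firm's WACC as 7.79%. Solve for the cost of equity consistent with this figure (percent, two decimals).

13.23%

Total capital V = 542 + 646 = 1188.
Equity weight = 542/1188 = 0.4562.
Subordinated notes weight = 646/1188 = 0.5438.
Debt contribution = 0.5438 × 3.98% × (1 − 19%) = 1.7530%.
Required equity contribution = 7.79% − 1.7530% = 6.0370%.
Re = 6.0370% / 0.4562 = 13.2324%.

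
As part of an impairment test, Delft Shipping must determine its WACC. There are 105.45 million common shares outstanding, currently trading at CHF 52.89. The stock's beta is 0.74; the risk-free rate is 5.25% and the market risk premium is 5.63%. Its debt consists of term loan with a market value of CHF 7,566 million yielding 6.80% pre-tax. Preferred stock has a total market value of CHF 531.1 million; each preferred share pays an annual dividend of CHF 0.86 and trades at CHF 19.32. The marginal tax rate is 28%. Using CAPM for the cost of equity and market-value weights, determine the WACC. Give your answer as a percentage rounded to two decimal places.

Cost of equity via CAPM: Re = 5.25% + 0.74 × 5.63% = 9.4162%.
Cost of preferred: Rp = 0.86 / 19.32 = 4.4513%.
Market value of equity E = 52.89 × 105.45m = 5577.2505m.
Total capital V = 5577.2505 + 531.1 + 7566 = 13674.3505.
Equity: weight = 5577.2505/13674.3505 = 0.4079; cost = 9.4162%.
Preferred: weight = 531.1/13674.3505 = 0.0388; cost = 4.4513%.
Term loan: weight = 7566/13674.3505 = 0.5533; after-tax cost = 6.8% × (1 − 28%) = 4.8960%.
WACC = 0.4079 × 9.4162% + 0.0388 × 4.4513% + 0.5533 × 4.8960% = 6.7223%.

6.72%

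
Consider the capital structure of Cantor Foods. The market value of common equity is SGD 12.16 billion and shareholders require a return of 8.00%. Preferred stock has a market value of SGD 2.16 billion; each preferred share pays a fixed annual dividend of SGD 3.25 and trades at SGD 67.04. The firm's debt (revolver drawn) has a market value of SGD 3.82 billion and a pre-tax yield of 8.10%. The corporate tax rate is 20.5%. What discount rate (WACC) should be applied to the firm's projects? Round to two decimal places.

7.30%

Cost of preferred: Rp = 3.25 / 67.04 = 4.8479%.
Total capital V = 12.16 + 2.16 + 3.82 = 18.14.
Equity: weight = 12.16/18.14 = 0.6703; cost = 8%.
Preferred: weight = 2.16/18.14 = 0.1191; cost = 4.8479%.
Revolver drawn: weight = 3.82/18.14 = 0.2106; after-tax cost = 8.1% × (1 − 20.5%) = 6.4395%.
WACC = 0.6703 × 8.0000% + 0.1191 × 4.8479% + 0.2106 × 6.4395% = 7.2961%.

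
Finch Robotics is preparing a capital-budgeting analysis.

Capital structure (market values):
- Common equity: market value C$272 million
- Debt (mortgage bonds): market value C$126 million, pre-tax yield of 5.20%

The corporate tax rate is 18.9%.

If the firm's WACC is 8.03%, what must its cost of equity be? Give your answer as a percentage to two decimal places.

Total capital V = 272 + 126 = 398.
Equity weight = 272/398 = 0.6834.
Mortgage bonds weight = 126/398 = 0.3166.
Debt contribution = 0.3166 × 5.2% × (1 − 18.9%) = 1.3351%.
Required equity contribution = 8.03% − 1.3351% = 6.6949%.
Re = 6.6949% / 0.6834 = 9.7962%.

9.80%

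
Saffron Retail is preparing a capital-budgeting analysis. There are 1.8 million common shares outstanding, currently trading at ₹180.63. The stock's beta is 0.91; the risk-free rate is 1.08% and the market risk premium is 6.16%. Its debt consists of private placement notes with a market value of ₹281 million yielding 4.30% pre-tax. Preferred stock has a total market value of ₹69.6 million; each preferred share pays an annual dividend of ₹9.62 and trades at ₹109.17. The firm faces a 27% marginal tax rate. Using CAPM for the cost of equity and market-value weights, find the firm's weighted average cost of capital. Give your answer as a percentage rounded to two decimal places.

5.43%

Cost of equity via CAPM: Re = 1.08% + 0.91 × 6.16% = 6.6856%.
Cost of preferred: Rp = 9.62 / 109.17 = 8.8119%.
Market value of equity E = 180.63 × 1.8m = 325.134m.
Total capital V = 325.134 + 69.6 + 281 = 675.734.
Equity: weight = 325.134/675.734 = 0.4812; cost = 6.6856%.
Preferred: weight = 69.6/675.734 = 0.1030; cost = 8.8119%.
Private placement notes: weight = 281/675.734 = 0.4158; after-tax cost = 4.3% × (1 − 27%) = 3.1390%.
WACC = 0.4812 × 6.6856% + 0.1030 × 8.8119% + 0.4158 × 3.1390% = 5.4298%.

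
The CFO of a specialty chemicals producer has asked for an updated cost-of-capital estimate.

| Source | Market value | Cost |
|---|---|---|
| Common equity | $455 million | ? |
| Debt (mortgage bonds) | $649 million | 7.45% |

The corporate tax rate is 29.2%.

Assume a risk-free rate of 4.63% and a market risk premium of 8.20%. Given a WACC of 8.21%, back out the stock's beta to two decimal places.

Total capital V = 455 + 649 = 1104.
Equity weight = 455/1104 = 0.4121.
Mortgage bonds weight = 649/1104 = 0.5879.
Debt contribution = 0.5879 × 7.45% × (1 − 29.2%) = 3.1007%.
Required equity contribution = 8.21% − 3.1007% = 5.1093%  ⇒  Re = 12.3970%.
CAPM: 12.3970% = 4.63% + β × 8.2%  ⇒  β = 0.9472.

0.95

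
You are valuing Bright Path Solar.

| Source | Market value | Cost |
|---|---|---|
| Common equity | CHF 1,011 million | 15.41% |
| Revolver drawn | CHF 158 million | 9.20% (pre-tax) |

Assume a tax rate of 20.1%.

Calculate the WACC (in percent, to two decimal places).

14.32%

Total capital V = 1011 + 158 = 1169.
Equity: weight = 1011/1169 = 0.8648; cost = 15.41%.
Revolver drawn: weight = 158/1169 = 0.1352; after-tax cost = 9.2% × (1 − 20.1%) = 7.3508%.
WACC = 0.8648 × 15.4100% + 0.1352 × 7.3508% = 14.3207%.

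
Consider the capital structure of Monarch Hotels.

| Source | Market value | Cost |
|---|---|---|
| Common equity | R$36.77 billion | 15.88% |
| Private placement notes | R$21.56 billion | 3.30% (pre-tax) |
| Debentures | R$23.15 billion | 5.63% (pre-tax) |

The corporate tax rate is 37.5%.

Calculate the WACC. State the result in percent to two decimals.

Total capital V = 36.77 + 21.56 + 23.15 = 81.48.
Equity: weight = 36.77/81.48 = 0.4513; cost = 15.88%.
Private placement notes: weight = 21.56/81.48 = 0.2646; after-tax cost = 3.3% × (1 − 37.5%) = 2.0625%.
Debentures: weight = 23.15/81.48 = 0.2841; after-tax cost = 5.63% × (1 − 37.5%) = 3.5187%.
WACC = 0.4513 × 15.8800% + 0.2646 × 2.0625% + 0.2841 × 3.5187% = 8.7118%.

8.71%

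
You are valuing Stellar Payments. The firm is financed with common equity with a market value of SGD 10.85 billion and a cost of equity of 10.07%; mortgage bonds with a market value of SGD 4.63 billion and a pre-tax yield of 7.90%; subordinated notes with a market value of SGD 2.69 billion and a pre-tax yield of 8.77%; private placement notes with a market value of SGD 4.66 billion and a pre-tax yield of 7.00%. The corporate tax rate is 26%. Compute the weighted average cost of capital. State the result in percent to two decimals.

7.79%

Total capital V = 10.85 + 4.63 + 2.69 + 4.66 = 22.83.
Equity: weight = 10.85/22.83 = 0.4753; cost = 10.07%.
Mortgage bonds: weight = 4.63/22.83 = 0.2028; after-tax cost = 7.9% × (1 − 26%) = 5.8460%.
Subordinated notes: weight = 2.69/22.83 = 0.1178; after-tax cost = 8.77% × (1 − 26%) = 6.4898%.
Private placement notes: weight = 4.66/22.83 = 0.2041; after-tax cost = 7% × (1 − 26%) = 5.1800%.
WACC = 0.4753 × 10.0700% + 0.2028 × 5.8460% + 0.1178 × 6.4898% + 0.2041 × 5.1800% = 7.7934%.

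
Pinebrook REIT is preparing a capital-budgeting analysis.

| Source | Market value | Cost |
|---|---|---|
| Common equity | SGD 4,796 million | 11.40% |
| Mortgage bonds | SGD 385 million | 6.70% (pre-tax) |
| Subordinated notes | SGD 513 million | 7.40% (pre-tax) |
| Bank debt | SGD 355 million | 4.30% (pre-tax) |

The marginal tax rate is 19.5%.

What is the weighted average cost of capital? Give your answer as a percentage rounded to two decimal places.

10.09%

Total capital V = 4796 + 385 + 513 + 355 = 6049.
Equity: weight = 4796/6049 = 0.7929; cost = 11.4%.
Mortgage bonds: weight = 385/6049 = 0.0636; after-tax cost = 6.7% × (1 − 19.5%) = 5.3935%.
Subordinated notes: weight = 513/6049 = 0.0848; after-tax cost = 7.4% × (1 − 19.5%) = 5.9570%.
Bank debt: weight = 355/6049 = 0.0587; after-tax cost = 4.3% × (1 − 19.5%) = 3.4615%.
WACC = 0.7929 × 11.4000% + 0.0636 × 5.3935% + 0.0848 × 5.9570% + 0.0587 × 3.4615% = 10.0902%.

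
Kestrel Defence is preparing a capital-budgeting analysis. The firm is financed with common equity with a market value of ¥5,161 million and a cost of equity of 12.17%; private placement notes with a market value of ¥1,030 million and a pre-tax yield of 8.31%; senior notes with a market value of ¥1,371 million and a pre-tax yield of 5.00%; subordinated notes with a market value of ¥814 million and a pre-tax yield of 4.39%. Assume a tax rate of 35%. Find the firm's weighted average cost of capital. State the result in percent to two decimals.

Total capital V = 5161 + 1030 + 1371 + 814 = 8376.
Equity: weight = 5161/8376 = 0.6162; cost = 12.17%.
Private placement notes: weight = 1030/8376 = 0.1230; after-tax cost = 8.31% × (1 − 35%) = 5.4015%.
Senior notes: weight = 1371/8376 = 0.1637; after-tax cost = 5% × (1 − 35%) = 3.2500%.
Subordinated notes: weight = 814/8376 = 0.0972; after-tax cost = 4.39% × (1 − 35%) = 2.8535%.
WACC = 0.6162 × 12.1700% + 0.1230 × 5.4015% + 0.1637 × 3.2500% + 0.0972 × 2.8535% = 8.9722%.

8.97%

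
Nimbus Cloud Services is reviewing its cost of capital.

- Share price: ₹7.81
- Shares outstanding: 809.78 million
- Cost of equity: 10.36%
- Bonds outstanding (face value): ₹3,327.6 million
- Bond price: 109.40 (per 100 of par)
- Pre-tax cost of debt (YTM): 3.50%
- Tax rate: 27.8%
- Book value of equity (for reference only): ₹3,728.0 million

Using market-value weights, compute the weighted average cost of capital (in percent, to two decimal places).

Market value of equity E = 7.81 × 809.78m = 6324.3818m. Market value of debt D = 3327.6m × 109.4/100 = 3640.3944m.
Total capital V = 6324.3818 + 3640.3944 = 9964.7762.
Equity: weight = 6324.3818/9964.7762 = 0.6347; cost = 10.36%.
Bonds outstanding: weight = 3640.3944/9964.7762 = 0.3653; after-tax cost = 3.5% × (1 − 27.8%) = 2.5270%.
WACC = 0.6347 × 10.3600% + 0.3653 × 2.5270% = 7.4984%.

7.50%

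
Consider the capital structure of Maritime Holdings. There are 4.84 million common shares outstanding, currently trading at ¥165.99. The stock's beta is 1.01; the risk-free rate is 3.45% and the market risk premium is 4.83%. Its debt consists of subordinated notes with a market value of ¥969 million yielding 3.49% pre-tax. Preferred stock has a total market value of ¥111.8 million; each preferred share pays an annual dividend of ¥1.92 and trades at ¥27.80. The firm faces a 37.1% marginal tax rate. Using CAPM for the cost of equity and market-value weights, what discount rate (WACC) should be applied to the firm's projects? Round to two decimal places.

5.09%

Cost of equity via CAPM: Re = 3.45% + 1.01 × 4.83% = 8.3283%.
Cost of preferred: Rp = 1.92 / 27.8 = 6.9065%.
Market value of equity E = 165.99 × 4.84m = 803.3916m.
Total capital V = 803.3916 + 111.8 + 969 = 1884.1916.
Equity: weight = 803.3916/1884.1916 = 0.4264; cost = 8.3283%.
Preferred: weight = 111.8/1884.1916 = 0.0593; cost = 6.9065%.
Subordinated notes: weight = 969/1884.1916 = 0.5143; after-tax cost = 3.49% × (1 − 37.1%) = 2.1952%.
WACC = 0.4264 × 8.3283% + 0.0593 × 6.9065% + 0.5143 × 2.1952% = 5.0898%.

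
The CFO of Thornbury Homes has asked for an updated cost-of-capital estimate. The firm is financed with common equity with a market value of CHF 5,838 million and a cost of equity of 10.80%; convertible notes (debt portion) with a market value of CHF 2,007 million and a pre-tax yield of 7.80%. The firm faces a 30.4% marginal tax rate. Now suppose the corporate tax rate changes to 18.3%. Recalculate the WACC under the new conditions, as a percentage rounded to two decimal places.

After the change:
Total capital V = 5838 + 2007 = 7845.
Equity: weight = 5838/7845 = 0.7442; cost = 10.8%.
Convertible notes (debt portion): weight = 2007/7845 = 0.2558; after-tax cost = 7.8% × (1 − 18.3%) = 6.3726%.
WACC = 0.7442 × 10.8000% + 0.2558 × 6.3726% = 9.6673%.

9.67%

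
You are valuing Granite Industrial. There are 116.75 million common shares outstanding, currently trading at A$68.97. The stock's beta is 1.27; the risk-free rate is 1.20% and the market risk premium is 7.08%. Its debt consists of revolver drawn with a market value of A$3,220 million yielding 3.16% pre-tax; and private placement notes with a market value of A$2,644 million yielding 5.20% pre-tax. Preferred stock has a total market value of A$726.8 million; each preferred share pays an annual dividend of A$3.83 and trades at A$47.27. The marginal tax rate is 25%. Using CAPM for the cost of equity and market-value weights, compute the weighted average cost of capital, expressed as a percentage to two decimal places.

7.23%

Cost of equity via CAPM: Re = 1.2% + 1.27 × 7.08% = 10.1916%.
Cost of preferred: Rp = 3.83 / 47.27 = 8.1024%.
Market value of equity E = 68.97 × 116.75m = 8052.2475m.
Total capital V = 8052.2475 + 726.8 + 3220 + 2644 = 14643.0475.
Equity: weight = 8052.2475/14643.0475 = 0.5499; cost = 10.1916%.
Preferred: weight = 726.8/14643.0475 = 0.0496; cost = 8.1024%.
Revolver drawn: weight = 3220/14643.0475 = 0.2199; after-tax cost = 3.16% × (1 − 25%) = 2.3700%.
Private placement notes: weight = 2644/14643.0475 = 0.1806; after-tax cost = 5.2% × (1 − 25%) = 3.9000%.
WACC = 0.5499 × 10.1916% + 0.0496 × 8.1024% + 0.2199 × 2.3700% + 0.1806 × 3.9000% = 7.2319%.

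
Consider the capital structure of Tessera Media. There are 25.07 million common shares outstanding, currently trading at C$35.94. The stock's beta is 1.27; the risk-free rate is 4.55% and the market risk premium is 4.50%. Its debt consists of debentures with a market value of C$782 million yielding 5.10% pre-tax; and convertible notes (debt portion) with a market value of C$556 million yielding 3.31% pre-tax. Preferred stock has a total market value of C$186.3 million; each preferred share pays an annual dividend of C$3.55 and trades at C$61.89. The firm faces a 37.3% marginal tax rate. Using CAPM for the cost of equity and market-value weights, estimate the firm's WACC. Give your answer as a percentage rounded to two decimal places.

Cost of equity via CAPM: Re = 4.55% + 1.27 × 4.5% = 10.2650%.
Cost of preferred: Rp = 3.55 / 61.89 = 5.7360%.
Market value of equity E = 35.94 × 25.07m = 901.0158m.
Total capital V = 901.0158 + 186.3 + 782 + 556 = 2425.3158.
Equity: weight = 901.0158/2425.3158 = 0.3715; cost = 10.265%.
Preferred: weight = 186.3/2425.3158 = 0.0768; cost = 5.736%.
Debentures: weight = 782/2425.3158 = 0.3224; after-tax cost = 5.1% × (1 − 37.3%) = 3.1977%.
Convertible notes (debt portion): weight = 556/2425.3158 = 0.2292; after-tax cost = 3.31% × (1 − 37.3%) = 2.0754%.
WACC = 0.3715 × 10.2650% + 0.0768 × 5.7360% + 0.3224 × 3.1977% + 0.2292 × 2.0754% = 5.7609%.

5.76%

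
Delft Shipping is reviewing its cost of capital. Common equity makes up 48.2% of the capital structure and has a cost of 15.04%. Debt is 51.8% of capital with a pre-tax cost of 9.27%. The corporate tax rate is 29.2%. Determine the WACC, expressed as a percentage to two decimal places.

After-tax cost of debt = 9.27% × (1 − 29.2%) = 6.5632%.
WACC = 0.482 × 15.0400% + 0.518 × 6.5632% = 10.6490%.

10.65%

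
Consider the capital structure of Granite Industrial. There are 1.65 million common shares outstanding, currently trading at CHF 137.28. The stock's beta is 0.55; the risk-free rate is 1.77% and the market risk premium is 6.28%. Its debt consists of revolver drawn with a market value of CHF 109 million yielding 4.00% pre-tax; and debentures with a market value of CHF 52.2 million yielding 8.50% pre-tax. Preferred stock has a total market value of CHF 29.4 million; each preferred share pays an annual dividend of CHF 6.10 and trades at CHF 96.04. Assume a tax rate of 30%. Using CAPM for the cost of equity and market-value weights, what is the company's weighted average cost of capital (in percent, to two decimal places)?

Cost of equity via CAPM: Re = 1.77% + 0.55 × 6.28% = 5.2240%.
Cost of preferred: Rp = 6.1 / 96.04 = 6.3515%.
Market value of equity E = 137.28 × 1.65m = 226.512m.
Total capital V = 226.512 + 29.4 + 109 + 52.2 = 417.112.
Equity: weight = 226.512/417.112 = 0.5430; cost = 5.224%.
Preferred: weight = 29.4/417.112 = 0.0705; cost = 6.3515%.
Revolver drawn: weight = 109/417.112 = 0.2613; after-tax cost = 4% × (1 − 30%) = 2.8000%.
Debentures: weight = 52.2/417.112 = 0.1251; after-tax cost = 8.5% × (1 − 30%) = 5.9500%.
WACC = 0.5430 × 5.2240% + 0.0705 × 6.3515% + 0.2613 × 2.8000% + 0.1251 × 5.9500% = 4.7609%.

4.76%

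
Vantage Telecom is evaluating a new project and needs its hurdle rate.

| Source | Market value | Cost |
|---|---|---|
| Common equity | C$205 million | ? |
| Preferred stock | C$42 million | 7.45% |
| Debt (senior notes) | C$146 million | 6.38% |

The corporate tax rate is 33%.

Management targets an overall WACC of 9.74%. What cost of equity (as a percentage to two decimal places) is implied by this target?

14.10%

Total capital V = 205 + 42 + 146 = 393.
Equity weight = 205/393 = 0.5216.
Preferred weight = 42/393 = 0.1069.
Senior notes weight = 146/393 = 0.3715.
Debt contribution = 0.3715 × 6.38% × (1 − 33%) = 1.5880%.
Preferred contribution = 0.1069 × 7.45% = 0.7962%.
Required equity contribution = 9.74% − 2.3842% = 7.3558%.
Re = 7.3558% / 0.5216 = 14.1016%.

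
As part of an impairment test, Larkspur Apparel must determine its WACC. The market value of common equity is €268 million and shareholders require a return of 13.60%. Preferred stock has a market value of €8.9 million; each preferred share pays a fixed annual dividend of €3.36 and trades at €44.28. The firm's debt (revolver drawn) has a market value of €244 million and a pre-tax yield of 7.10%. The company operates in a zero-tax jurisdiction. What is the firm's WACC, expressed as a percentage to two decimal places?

Cost of preferred: Rp = 3.36 / 44.28 = 7.5881%.
Total capital V = 268 + 8.9 + 244 = 520.9.
Equity: weight = 268/520.9 = 0.5145; cost = 13.6%.
Preferred: weight = 8.9/520.9 = 0.0171; cost = 7.5881%.
Revolver drawn: weight = 244/520.9 = 0.4684; after-tax cost = 7.1% × (1 − 0%) = 7.1000%.
WACC = 0.5145 × 13.6000% + 0.0171 × 7.5881% + 0.4684 × 7.1000% = 10.4526%.

10.45%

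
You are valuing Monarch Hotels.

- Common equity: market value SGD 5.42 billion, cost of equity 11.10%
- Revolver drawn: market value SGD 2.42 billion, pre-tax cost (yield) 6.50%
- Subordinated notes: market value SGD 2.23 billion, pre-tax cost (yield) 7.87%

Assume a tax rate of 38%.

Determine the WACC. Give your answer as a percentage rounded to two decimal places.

Total capital V = 5.42 + 2.42 + 2.23 = 10.07.
Equity: weight = 5.42/10.07 = 0.5382; cost = 11.1%.
Revolver drawn: weight = 2.42/10.07 = 0.2403; after-tax cost = 6.5% × (1 − 38%) = 4.0300%.
Subordinated notes: weight = 2.23/10.07 = 0.2214; after-tax cost = 7.87% × (1 − 38%) = 4.8794%.
WACC = 0.5382 × 11.1000% + 0.2403 × 4.0300% + 0.2214 × 4.8794% = 8.0234%.

8.02%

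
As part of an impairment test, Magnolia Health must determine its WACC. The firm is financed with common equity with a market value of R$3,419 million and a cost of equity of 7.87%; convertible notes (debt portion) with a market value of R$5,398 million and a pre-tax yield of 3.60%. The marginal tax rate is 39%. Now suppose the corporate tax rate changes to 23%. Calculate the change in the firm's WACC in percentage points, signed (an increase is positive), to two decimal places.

+0.35 pp

Current WACC:
Total capital V = 3419 + 5398 = 8817.
Equity: weight = 3419/8817 = 0.3878; cost = 7.87%.
Convertible notes (debt portion): weight = 5398/8817 = 0.6122; after-tax cost = 3.6% × (1 − 39%) = 2.1960%.
WACC = 0.3878 × 7.8700% + 0.6122 × 2.1960% = 4.3962%.
After the change:
Total capital V = 3419 + 5398 = 8817.
Equity: weight = 3419/8817 = 0.3878; cost = 7.87%.
Convertible notes (debt portion): weight = 5398/8817 = 0.6122; after-tax cost = 3.6% × (1 − 23%) = 2.7720%.
WACC = 0.3878 × 7.8700% + 0.6122 × 2.7720% = 4.7489%.
Change in WACC = 4.7489% − 4.3962% = 0.3526 pp.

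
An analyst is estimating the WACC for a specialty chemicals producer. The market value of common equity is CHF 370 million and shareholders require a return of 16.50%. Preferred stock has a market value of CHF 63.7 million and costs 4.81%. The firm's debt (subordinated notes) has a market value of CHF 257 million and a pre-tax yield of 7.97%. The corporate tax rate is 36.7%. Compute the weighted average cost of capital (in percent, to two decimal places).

Total capital V = 370 + 63.7 + 257 = 690.7.
Equity: weight = 370/690.7 = 0.5357; cost = 16.5%.
Preferred: weight = 63.7/690.7 = 0.0922; cost = 4.81%.
Subordinated notes: weight = 257/690.7 = 0.3721; after-tax cost = 7.97% × (1 − 36.7%) = 5.0450%.
WACC = 0.5357 × 16.5000% + 0.0922 × 4.8100% + 0.3721 × 5.0450% = 11.1596%.

11.16%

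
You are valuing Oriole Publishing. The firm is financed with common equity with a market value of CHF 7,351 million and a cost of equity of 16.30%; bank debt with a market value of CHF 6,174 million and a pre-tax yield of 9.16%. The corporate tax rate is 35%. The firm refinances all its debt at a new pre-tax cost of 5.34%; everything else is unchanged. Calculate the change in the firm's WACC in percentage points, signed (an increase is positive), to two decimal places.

-1.13 pp

Current WACC:
Total capital V = 7351 + 6174 = 13525.
Equity: weight = 7351/13525 = 0.5435; cost = 16.3%.
Bank debt: weight = 6174/13525 = 0.4565; after-tax cost = 9.16% × (1 − 35%) = 5.9540%.
WACC = 0.5435 × 16.3000% + 0.4565 × 5.9540% = 11.5772%.
After the change:
Total capital V = 7351 + 6174 = 13525.
Equity: weight = 7351/13525 = 0.5435; cost = 16.3%.
Bank debt: weight = 6174/13525 = 0.4565; after-tax cost = 5.34% × (1 − 35%) = 3.4710%.
WACC = 0.5435 × 16.3000% + 0.4565 × 3.4710% = 10.4437%.
Change in WACC = 10.4437% − 11.5772% = -1.1335 pp.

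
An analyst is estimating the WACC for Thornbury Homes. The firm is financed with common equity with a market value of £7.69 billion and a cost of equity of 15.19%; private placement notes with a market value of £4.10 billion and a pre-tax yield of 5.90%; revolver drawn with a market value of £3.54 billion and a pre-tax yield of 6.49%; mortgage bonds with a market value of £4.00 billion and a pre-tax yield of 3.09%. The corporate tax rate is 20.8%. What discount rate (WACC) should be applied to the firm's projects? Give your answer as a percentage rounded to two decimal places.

Total capital V = 7.69 + 4.1 + 3.54 + 4 = 19.33.
Equity: weight = 7.69/19.33 = 0.3978; cost = 15.19%.
Private placement notes: weight = 4.1/19.33 = 0.2121; after-tax cost = 5.9% × (1 − 20.8%) = 4.6728%.
Revolver drawn: weight = 3.54/19.33 = 0.1831; after-tax cost = 6.49% × (1 − 20.8%) = 5.1401%.
Mortgage bonds: weight = 4/19.33 = 0.2069; after-tax cost = 3.09% × (1 − 20.8%) = 2.4473%.
WACC = 0.3978 × 15.1900% + 0.2121 × 4.6728% + 0.1831 × 5.1401% + 0.2069 × 2.4473% = 8.4819%.

8.48%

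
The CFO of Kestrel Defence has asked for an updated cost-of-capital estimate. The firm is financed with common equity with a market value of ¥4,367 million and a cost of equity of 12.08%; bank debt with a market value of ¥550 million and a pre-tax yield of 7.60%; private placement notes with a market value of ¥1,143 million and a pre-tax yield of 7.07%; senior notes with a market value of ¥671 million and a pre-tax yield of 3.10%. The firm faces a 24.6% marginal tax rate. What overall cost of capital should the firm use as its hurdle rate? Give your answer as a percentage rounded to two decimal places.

Total capital V = 4367 + 550 + 1143 + 671 = 6731.
Equity: weight = 4367/6731 = 0.6488; cost = 12.08%.
Bank debt: weight = 550/6731 = 0.0817; after-tax cost = 7.6% × (1 − 24.6%) = 5.7304%.
Private placement notes: weight = 1143/6731 = 0.1698; after-tax cost = 7.07% × (1 − 24.6%) = 5.3308%.
Senior notes: weight = 671/6731 = 0.0997; after-tax cost = 3.1% × (1 − 24.6%) = 2.3374%.
WACC = 0.6488 × 12.0800% + 0.0817 × 5.7304% + 0.1698 × 5.3308% + 0.0997 × 2.3374% = 9.4439%.

9.44%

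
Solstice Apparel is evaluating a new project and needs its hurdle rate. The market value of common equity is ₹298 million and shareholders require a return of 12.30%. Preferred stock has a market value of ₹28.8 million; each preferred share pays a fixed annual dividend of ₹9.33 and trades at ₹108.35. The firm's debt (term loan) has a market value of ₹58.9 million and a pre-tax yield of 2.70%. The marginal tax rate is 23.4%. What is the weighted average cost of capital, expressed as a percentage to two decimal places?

Cost of preferred: Rp = 9.33 / 108.35 = 8.6110%.
Total capital V = 298 + 28.8 + 58.9 = 385.7.
Equity: weight = 298/385.7 = 0.7726; cost = 12.3%.
Preferred: weight = 28.8/385.7 = 0.0747; cost = 8.611%.
Term loan: weight = 58.9/385.7 = 0.1527; after-tax cost = 2.7% × (1 − 23.4%) = 2.0682%.
WACC = 0.7726 × 12.3000% + 0.0747 × 8.6110% + 0.1527 × 2.0682% = 10.4621%.

10.46%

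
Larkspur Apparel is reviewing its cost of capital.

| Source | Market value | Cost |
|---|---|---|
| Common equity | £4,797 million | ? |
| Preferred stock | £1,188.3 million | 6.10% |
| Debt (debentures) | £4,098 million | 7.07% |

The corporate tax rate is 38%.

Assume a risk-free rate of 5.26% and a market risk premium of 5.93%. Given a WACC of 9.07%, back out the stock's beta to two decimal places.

Total capital V = 4797 + 1188.3 + 4098 = 10083.3.
Equity weight = 4797/10083.3 = 0.4757.
Preferred weight = 1188.3/10083.3 = 0.1178.
Debentures weight = 4098/10083.3 = 0.4064.
Debt contribution = 0.4064 × 7.07% × (1 − 38%) = 1.7815%.
Preferred contribution = 0.1178 × 6.1% = 0.7189%.
Required equity contribution = 9.07% − 2.5004% = 6.5696%  ⇒  Re = 13.8094%.
CAPM: 13.8094% = 5.26% + β × 5.93%  ⇒  β = 1.4417.

1.44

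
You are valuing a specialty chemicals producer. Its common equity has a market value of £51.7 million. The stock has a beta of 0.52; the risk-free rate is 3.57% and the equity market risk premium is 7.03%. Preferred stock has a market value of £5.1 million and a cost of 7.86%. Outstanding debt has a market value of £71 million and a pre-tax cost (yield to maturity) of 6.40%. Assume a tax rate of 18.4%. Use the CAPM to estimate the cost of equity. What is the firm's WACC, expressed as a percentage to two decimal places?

Cost of equity via CAPM: Re = 3.57% + 0.52 × 7.03% = 7.2256%.
Total capital V = 51.7 + 5.1 + 71 = 127.8.
Equity: weight = 51.7/127.8 = 0.4045; cost = 7.2256%.
Preferred: weight = 5.1/127.8 = 0.0399; cost = 7.86%.
Debt: weight = 71/127.8 = 0.5556; after-tax cost = 6.4% × (1 − 18.4%) = 5.2224%.
WACC = 0.4045 × 7.2256% + 0.0399 × 7.8600% + 0.5556 × 5.2224% = 6.1380%.

6.14%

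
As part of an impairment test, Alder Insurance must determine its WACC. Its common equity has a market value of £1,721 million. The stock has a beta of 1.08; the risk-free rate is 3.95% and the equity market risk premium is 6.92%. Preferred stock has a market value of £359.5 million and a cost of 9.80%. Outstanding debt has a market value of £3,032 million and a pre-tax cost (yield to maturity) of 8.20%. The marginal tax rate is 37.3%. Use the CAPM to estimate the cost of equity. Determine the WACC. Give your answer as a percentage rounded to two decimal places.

Cost of equity via CAPM: Re = 3.95% + 1.08 × 6.92% = 11.4236%.
Total capital V = 1721 + 359.5 + 3032 = 5112.5.
Equity: weight = 1721/5112.5 = 0.3366; cost = 11.4236%.
Preferred: weight = 359.5/5112.5 = 0.0703; cost = 9.8%.
Debt: weight = 3032/5112.5 = 0.5931; after-tax cost = 8.2% × (1 − 37.3%) = 5.1414%.
WACC = 0.3366 × 11.4236% + 0.0703 × 9.8000% + 0.5931 × 5.1414% = 7.5837%.

7.58%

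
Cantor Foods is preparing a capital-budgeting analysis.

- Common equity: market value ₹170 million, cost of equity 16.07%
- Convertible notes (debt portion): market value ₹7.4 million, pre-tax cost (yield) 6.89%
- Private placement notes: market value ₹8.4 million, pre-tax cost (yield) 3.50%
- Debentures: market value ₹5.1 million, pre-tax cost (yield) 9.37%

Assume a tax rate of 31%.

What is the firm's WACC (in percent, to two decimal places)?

Total capital V = 170 + 7.4 + 8.4 + 5.1 = 190.9.
Equity: weight = 170/190.9 = 0.8905; cost = 16.07%.
Convertible notes (debt portion): weight = 7.4/190.9 = 0.0388; after-tax cost = 6.89% × (1 − 31%) = 4.7541%.
Private placement notes: weight = 8.4/190.9 = 0.0440; after-tax cost = 3.5% × (1 − 31%) = 2.4150%.
Debentures: weight = 5.1/190.9 = 0.0267; after-tax cost = 9.37% × (1 − 31%) = 6.4653%.
WACC = 0.8905 × 16.0700% + 0.0388 × 4.7541% + 0.0440 × 2.4150% + 0.0267 × 6.4653% = 14.7739%.

14.77%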